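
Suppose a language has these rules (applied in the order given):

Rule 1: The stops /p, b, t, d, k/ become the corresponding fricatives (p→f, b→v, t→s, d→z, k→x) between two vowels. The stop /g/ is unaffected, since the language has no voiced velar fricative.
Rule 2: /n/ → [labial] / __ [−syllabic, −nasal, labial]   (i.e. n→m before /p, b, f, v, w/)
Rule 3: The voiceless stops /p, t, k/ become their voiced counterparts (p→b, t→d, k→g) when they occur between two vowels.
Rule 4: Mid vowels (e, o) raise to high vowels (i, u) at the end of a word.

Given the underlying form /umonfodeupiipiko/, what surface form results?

umomfozeufiifixu

Rule 1 (intervocalic spirantization): /d/ is a stop between vowels /o/ and /e/, so it spirantizes to the fricative [z]. /p/ is a stop between vowels /u/ and /i/, so it spirantizes to the fricative [f]. /p/ is a stop between vowels /i/ and /i/, so it spirantizes to the fricative [f]. /k/ is a stop between vowels /i/ and /o/, so it spirantizes to the fricative [x]. /umonfodeupiipiko/ → umonfozeufiifixo.
Rule 2 (nasal place assimilation): /n/ precedes the labial consonant /f/, so it assimilates in place to [m]. /umonfozeufiifixo/ → umomfozeufiifixo.
Rule 3 (intervocalic voicing): no segment meets the environment; /umomfozeufiifixo/ is unchanged.
Rule 4 (final vowel raising): /o/ is a mid vowel in word-final position, so it raises to [u]. /umomfozeufiifixo/ → umomfozeufiifixu.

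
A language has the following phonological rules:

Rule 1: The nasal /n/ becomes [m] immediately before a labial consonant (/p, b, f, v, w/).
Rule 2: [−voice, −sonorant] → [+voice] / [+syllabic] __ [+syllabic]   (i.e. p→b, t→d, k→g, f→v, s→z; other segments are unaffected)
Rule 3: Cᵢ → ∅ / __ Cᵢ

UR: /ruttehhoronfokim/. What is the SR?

rutehoromfogim

Rule 1 (nasal place assimilation): /n/ precedes the labial consonant /f/, so it assimilates in place to [m]. /ruttehhoronfokim/ → ruttehhoromfokim.
Rule 2 (intervocalic voicing): /k/ is a voiceless obstruent between vowels /o/ and /i/, so it voices to [g]. /ruttehhoromfokim/ → ruttehhoromfogim.
Rule 3 (degemination): /tt/ is a geminate; the first /t/ deletes. /hh/ is a geminate; the first /h/ deletes. /ruttehhoromfogim/ → rutehoromfogim.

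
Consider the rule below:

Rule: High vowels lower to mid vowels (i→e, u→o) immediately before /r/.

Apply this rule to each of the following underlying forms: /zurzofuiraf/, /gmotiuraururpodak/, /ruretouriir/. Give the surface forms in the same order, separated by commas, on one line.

/zurzofuiraf/: /u/ is a high vowel immediately before /r/, so it lowers to [o]. /i/ is a high vowel immediately before /r/, so it lowers to [e]. → [zorzofueraf].
/gmotiuraururpodak/: /u/ is a high vowel immediately before /r/, so it lowers to [o]. /u/ is a high vowel immediately before /r/, so it lowers to [o]. /u/ is a high vowel immediately before /r/, so it lowers to [o]. → [gmotioraororpodak].
/ruretouriir/: /u/ is a high vowel immediately before /r/, so it lowers to [o]. /u/ is a high vowel immediately before /r/, so it lowers to [o]. /i/ is a high vowel immediately before /r/, so it lowers to [e]. → [roretoorier].

zorzofueraf, gmotioraororpodak, roretoorier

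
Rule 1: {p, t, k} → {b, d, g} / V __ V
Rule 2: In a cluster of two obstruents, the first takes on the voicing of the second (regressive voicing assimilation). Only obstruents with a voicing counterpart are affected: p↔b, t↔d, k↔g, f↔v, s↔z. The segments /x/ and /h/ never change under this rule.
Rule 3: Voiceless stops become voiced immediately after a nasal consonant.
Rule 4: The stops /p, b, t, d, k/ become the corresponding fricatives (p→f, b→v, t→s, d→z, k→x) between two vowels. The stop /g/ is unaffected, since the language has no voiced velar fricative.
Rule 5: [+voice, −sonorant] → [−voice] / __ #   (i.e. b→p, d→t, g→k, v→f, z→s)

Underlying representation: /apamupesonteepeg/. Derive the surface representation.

avamuvesondeevek

Rule 1 (intervocalic voicing): /p/ is a voiceless stop between vowels /a/ and /a/, so it voices to [b]. /p/ is a voiceless stop between vowels /u/ and /e/, so it voices to [b]. /p/ is a voiceless stop between vowels /e/ and /e/, so it voices to [b]. /apamupesonteepeg/ → abamubesonteebeg.
Rule 2 (regressive voicing assimilation): no segment meets the environment; /abamubesonteebeg/ is unchanged.
Rule 3 (post-nasal voicing): /t/ is a voiceless stop immediately after the nasal /n/, so it voices to [d]. /abamubesonteebeg/ → abamubesondeebeg.
Rule 4 (intervocalic spirantization): /b/ is a stop between vowels /a/ and /a/, so it spirantizes to the fricative [v]. /b/ is a stop between vowels /u/ and /e/, so it spirantizes to the fricative [v]. /b/ is a stop between vowels /e/ and /e/, so it spirantizes to the fricative [v]. /abamubesondeebeg/ → avamuvesondeeveg.
Rule 5 (final devoicing): /g/ is a voiced obstruent in word-final position, so it devoices to [k]. /avamuvesondeeveg/ → avamuvesondeevek.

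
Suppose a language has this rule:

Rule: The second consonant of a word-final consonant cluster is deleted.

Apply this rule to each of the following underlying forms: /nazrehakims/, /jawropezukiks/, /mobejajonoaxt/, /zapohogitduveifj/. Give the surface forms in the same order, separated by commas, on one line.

/nazrehakims/: /s/ is the second consonant of a word-final cluster /ms/, so it deletes. → [nazrehakim].
/jawropezukiks/: /s/ is the second consonant of a word-final cluster /ks/, so it deletes. → [jawropezukik].
/mobejajonoaxt/: /t/ is the second consonant of a word-final cluster /xt/, so it deletes. → [mobejajonoax].
/zapohogitduveifj/: /j/ is the second consonant of a word-final cluster /fj/, so it deletes. → [zapohogitduveif].

nazrehakim, jawropezukik, mobejajonoax, zapohogitduveif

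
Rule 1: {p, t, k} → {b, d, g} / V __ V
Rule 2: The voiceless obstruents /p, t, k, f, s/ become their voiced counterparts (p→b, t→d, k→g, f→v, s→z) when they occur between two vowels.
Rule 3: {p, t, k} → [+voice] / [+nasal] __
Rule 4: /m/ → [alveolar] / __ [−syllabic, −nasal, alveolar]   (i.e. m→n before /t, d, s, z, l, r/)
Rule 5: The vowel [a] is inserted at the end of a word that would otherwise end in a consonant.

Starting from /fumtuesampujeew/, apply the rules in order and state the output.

funduezambujeewa

Rule 1 (intervocalic voicing): no segment meets the environment; /fumtuesampujeew/ is unchanged.
Rule 2 (intervocalic voicing): /s/ is a voiceless obstruent between vowels /e/ and /a/, so it voices to [z]. /fumtuesampujeew/ → fumtuezampujeew.
Rule 3 (post-nasal voicing): /t/ is a voiceless stop immediately after the nasal /m/, so it voices to [d]. /p/ is a voiceless stop immediately after the nasal /m/, so it voices to [b]. /fumtuezampujeew/ → fumduezambujeew.
Rule 4 (nasal place assimilation): /m/ precedes the alveolar consonant /d/, so it assimilates in place to [n]. /fumduezambujeew/ → funduezambujeew.
Rule 5 (final a-epenthesis): the form ends in the consonant /w/, so [a] is inserted word-finally. /funduezambujeew/ → funduezambujeewa.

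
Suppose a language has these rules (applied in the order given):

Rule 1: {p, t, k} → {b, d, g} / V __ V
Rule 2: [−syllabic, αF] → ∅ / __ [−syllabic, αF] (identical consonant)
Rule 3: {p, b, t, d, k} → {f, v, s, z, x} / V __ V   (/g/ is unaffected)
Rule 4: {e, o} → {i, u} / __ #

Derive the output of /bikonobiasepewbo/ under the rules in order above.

bigonoviasevewbu

Rule 1 (intervocalic voicing): /k/ is a voiceless stop between vowels /i/ and /o/, so it voices to [g]. /p/ is a voiceless stop between vowels /e/ and /e/, so it voices to [b]. /bikonobiasepewbo/ → bigonobiasebewbo.
Rule 2 (degemination): no segment meets the environment; /bigonobiasebewbo/ is unchanged.
Rule 3 (intervocalic spirantization): /b/ is a stop between vowels /o/ and /i/, so it spirantizes to the fricative [v]. /b/ is a stop between vowels /e/ and /e/, so it spirantizes to the fricative [v]. /bigonobiasebewbo/ → bigonoviasevewbo.
Rule 4 (final vowel raising): /o/ is a mid vowel in word-final position, so it raises to [u]. /bigonoviasevewbo/ → bigonoviasevewbu.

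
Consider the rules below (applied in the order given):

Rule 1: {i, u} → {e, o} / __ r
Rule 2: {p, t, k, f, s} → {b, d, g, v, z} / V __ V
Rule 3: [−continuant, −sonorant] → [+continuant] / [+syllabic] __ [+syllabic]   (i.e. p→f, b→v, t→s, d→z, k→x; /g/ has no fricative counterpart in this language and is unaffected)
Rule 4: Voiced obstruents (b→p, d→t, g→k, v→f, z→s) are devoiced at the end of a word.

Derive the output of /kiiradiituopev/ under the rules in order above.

kieraziizuovef

Rule 1 (pre-rhotic lowering): /i/ is a high vowel immediately before /r/, so it lowers to [e]. /kiiradiituopev/ → kieradiituopev.
Rule 2 (intervocalic voicing): /t/ is a voiceless obstruent between vowels /i/ and /u/, so it voices to [d]. /p/ is a voiceless obstruent between vowels /o/ and /e/, so it voices to [b]. /kieradiituopev/ → kieradiiduobev.
Rule 3 (intervocalic spirantization): /d/ is a stop between vowels /a/ and /i/, so it spirantizes to the fricative [z]. /d/ is a stop between vowels /i/ and /u/, so it spirantizes to the fricative [z]. /b/ is a stop between vowels /o/ and /e/, so it spirantizes to the fricative [v]. /kieradiiduobev/ → kieraziizuovev.
Rule 4 (final devoicing): /v/ is a voiced obstruent in word-final position, so it devoices to [f]. /kieraziizuovev/ → kieraziizuovef.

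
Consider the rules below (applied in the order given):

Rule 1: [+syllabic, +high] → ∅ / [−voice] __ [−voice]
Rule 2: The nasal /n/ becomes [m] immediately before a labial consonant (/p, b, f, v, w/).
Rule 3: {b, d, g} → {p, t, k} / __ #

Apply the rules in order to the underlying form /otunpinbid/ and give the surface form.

Rule 1 (high vowel syncope): no segment meets the environment; /otunpinbid/ is unchanged.
Rule 2 (nasal place assimilation): /n/ precedes the labial consonant /p/, so it assimilates in place to [m]. /n/ precedes the labial consonant /b/, so it assimilates in place to [m]. /otunpinbid/ → otumpimbid.
Rule 3 (final devoicing): /d/ is a voiced stop in word-final position, so it devoices to [t]. /otumpimbid/ → otumpimbit.

otumpimbit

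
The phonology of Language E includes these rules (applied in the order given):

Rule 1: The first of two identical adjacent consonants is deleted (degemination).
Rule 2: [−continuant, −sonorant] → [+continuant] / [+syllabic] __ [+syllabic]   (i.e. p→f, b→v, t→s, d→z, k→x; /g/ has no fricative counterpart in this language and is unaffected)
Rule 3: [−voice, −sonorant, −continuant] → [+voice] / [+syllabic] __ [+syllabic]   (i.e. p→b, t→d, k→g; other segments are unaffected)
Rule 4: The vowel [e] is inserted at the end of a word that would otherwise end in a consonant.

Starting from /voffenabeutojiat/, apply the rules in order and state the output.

vofenaveusojiate

Rule 1 (degemination): /ff/ is a geminate; the first /f/ deletes. /voffenabeutojiat/ → vofenabeutojiat.
Rule 2 (intervocalic spirantization): /b/ is a stop between vowels /a/ and /e/, so it spirantizes to the fricative [v]. /t/ is a stop between vowels /u/ and /o/, so it spirantizes to the fricative [s]. /vofenabeutojiat/ → vofenaveusojiat.
Rule 3 (intervocalic voicing): no segment meets the environment; /vofenaveusojiat/ is unchanged.
Rule 4 (final e-epenthesis): the form ends in the consonant /t/, so [e] is inserted word-finally. /vofenaveusojiat/ → vofenaveusojiate.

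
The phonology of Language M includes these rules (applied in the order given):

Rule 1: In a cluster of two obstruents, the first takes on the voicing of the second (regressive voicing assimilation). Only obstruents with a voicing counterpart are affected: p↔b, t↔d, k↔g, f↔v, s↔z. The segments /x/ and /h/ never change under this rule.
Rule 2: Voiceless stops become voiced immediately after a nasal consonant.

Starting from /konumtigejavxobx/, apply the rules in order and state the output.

konumdigejafxopx

Rule 1 (regressive voicing assimilation): /v/ precedes the voiceless obstruent /x/, so it devoices to [f] by assimilation. /b/ precedes the voiceless obstruent /x/, so it devoices to [p] by assimilation. /konumtigejavxobx/ → konumtigejafxopx.
Rule 2 (post-nasal voicing): /t/ is a voiceless stop immediately after the nasal /m/, so it voices to [d]. /konumtigejafxopx/ → konumdigejafxopx.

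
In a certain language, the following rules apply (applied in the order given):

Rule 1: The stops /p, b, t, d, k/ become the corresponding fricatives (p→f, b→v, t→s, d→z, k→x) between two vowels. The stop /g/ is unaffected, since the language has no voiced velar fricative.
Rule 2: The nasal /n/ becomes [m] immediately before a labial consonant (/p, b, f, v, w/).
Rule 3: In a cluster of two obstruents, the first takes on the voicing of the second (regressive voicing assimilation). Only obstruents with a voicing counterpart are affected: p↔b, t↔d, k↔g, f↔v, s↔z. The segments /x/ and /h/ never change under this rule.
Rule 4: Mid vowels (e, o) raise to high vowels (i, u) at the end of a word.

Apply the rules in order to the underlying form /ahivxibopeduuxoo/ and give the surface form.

ahifxivofezuuxou

Rule 1 (intervocalic spirantization): /b/ is a stop between vowels /i/ and /o/, so it spirantizes to the fricative [v]. /p/ is a stop between vowels /o/ and /e/, so it spirantizes to the fricative [f]. /d/ is a stop between vowels /e/ and /u/, so it spirantizes to the fricative [z]. /ahivxibopeduuxoo/ → ahivxivofezuuxoo.
Rule 2 (nasal place assimilation): no segment meets the environment; /ahivxivofezuuxoo/ is unchanged.
Rule 3 (regressive voicing assimilation): /v/ precedes the voiceless obstruent /x/, so it devoices to [f] by assimilation. /ahivxivofezuuxoo/ → ahifxivofezuuxoo.
Rule 4 (final vowel raising): /o/ is a mid vowel in word-final position, so it raises to [u]. /ahifxivofezuuxoo/ → ahifxivofezuuxou.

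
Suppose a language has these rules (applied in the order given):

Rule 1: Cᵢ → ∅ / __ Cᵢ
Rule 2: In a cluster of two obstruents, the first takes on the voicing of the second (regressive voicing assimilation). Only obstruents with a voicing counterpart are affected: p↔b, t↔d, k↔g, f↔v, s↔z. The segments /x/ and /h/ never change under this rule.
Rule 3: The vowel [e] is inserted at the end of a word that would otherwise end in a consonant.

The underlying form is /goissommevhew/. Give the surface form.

goisomefhewe

Rule 1 (degemination): /ss/ is a geminate; the first /s/ deletes. /mm/ is a geminate; the first /m/ deletes. /goissommevhew/ → goisomevhew.
Rule 2 (regressive voicing assimilation): /v/ precedes the voiceless obstruent /h/, so it devoices to [f] by assimilation. /goisomevhew/ → goisomefhew.
Rule 3 (final e-epenthesis): the form ends in the consonant /w/, so [e] is inserted word-finally. /goisomefhew/ → goisomefhewe.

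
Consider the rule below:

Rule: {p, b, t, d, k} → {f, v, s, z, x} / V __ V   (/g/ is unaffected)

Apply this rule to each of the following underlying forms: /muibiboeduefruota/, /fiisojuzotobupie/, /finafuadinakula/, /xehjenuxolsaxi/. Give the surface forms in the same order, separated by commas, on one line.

/muibiboeduefruota/: /b/ is a stop between vowels /i/ and /i/, so it spirantizes to the fricative [v]. /b/ is a stop between vowels /i/ and /o/, so it spirantizes to the fricative [v]. /d/ is a stop between vowels /e/ and /u/, so it spirantizes to the fricative [z]. /t/ is a stop between vowels /o/ and /a/, so it spirantizes to the fricative [s]. → [muivivoezuefruosa].
/fiisojuzotobupie/: /t/ is a stop between vowels /o/ and /o/, so it spirantizes to the fricative [s]. /b/ is a stop between vowels /o/ and /u/, so it spirantizes to the fricative [v]. /p/ is a stop between vowels /u/ and /i/, so it spirantizes to the fricative [f]. → [fiisojuzosovufie].
/finafuadinakula/: /d/ is a stop between vowels /a/ and /i/, so it spirantizes to the fricative [z]. /k/ is a stop between vowels /a/ and /u/, so it spirantizes to the fricative [x]. → [finafuazinaxula].
/xehjenuxolsaxi/: the rule's environment is not met; surfaces unchanged as [xehjenuxolsaxi].

muivivoezuefruosa, fiisojuzosovufie, finafuazinaxula, xehjenuxolsaxi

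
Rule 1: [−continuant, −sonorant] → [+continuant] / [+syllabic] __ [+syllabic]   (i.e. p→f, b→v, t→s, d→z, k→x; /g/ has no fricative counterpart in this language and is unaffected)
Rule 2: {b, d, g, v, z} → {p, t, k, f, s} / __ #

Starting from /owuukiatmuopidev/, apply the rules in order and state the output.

owuuxiatmuofizef

Rule 1 (intervocalic spirantization): /k/ is a stop between vowels /u/ and /i/, so it spirantizes to the fricative [x]. /p/ is a stop between vowels /o/ and /i/, so it spirantizes to the fricative [f]. /d/ is a stop between vowels /i/ and /e/, so it spirantizes to the fricative [z]. /owuukiatmuopidev/ → owuuxiatmuofizev.
Rule 2 (final devoicing): /v/ is a voiced obstruent in word-final position, so it devoices to [f]. /owuuxiatmuofizev/ → owuuxiatmuofizef.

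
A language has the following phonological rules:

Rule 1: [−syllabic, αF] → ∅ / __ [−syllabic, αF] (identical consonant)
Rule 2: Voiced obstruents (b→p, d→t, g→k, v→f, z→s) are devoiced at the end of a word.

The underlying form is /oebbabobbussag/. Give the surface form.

oebabobusak

Rule 1 (degemination): /bb/ is a geminate; the first /b/ deletes. /bb/ is a geminate; the first /b/ deletes. /ss/ is a geminate; the first /s/ deletes. /oebbabobbussag/ → oebabobusag.
Rule 2 (final devoicing): /g/ is a voiced obstruent in word-final position, so it devoices to [k]. /oebabobusag/ → oebabobusak.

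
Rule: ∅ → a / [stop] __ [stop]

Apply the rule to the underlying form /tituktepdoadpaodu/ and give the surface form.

/k/ and /t/ form a stop–stop cluster, so [a] is inserted between them.
/p/ and /d/ form a stop–stop cluster, so [a] is inserted between them.
/d/ and /p/ form a stop–stop cluster, so [a] is inserted between them.
Surface form: [titukatepadoadapaodu].

titukatepadoadapaodu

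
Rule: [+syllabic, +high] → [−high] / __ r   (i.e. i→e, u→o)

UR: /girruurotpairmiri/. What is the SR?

gerruorotpaermeri

/i/ is a high vowel immediately before /r/, so it lowers to [e].
/u/ is a high vowel immediately before /r/, so it lowers to [o].
/i/ is a high vowel immediately before /r/, so it lowers to [e].
/i/ is a high vowel immediately before /r/, so it lowers to [e].
The other instances of /u/, /i/ do not occur in the required environment and remain unchanged.
Surface form: [gerruorotpaermeri].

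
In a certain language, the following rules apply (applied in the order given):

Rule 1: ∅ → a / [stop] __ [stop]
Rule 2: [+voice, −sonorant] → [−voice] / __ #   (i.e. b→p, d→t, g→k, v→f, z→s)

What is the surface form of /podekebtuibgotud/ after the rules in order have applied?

podekebatuibagotut

Rule 1 (stop-cluster a-epenthesis): /b/ and /t/ form a stop–stop cluster, so [a] is inserted between them. /b/ and /g/ form a stop–stop cluster, so [a] is inserted between them. /podekebtuibgotud/ → podekebatuibagotud.
Rule 2 (final devoicing): /d/ is a voiced obstruent in word-final position, so it devoices to [t]. /podekebatuibagotud/ → podekebatuibagotut.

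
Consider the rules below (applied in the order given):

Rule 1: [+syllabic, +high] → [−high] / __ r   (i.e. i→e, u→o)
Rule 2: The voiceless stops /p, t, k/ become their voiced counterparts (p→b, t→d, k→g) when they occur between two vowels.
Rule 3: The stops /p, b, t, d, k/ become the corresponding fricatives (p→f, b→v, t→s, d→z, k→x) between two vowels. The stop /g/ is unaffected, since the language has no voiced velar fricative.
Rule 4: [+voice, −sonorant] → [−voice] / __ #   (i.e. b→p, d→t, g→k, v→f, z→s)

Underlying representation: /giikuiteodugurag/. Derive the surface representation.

giiguizeozugorak

Rule 1 (pre-rhotic lowering): /u/ is a high vowel immediately before /r/, so it lowers to [o]. /giikuiteodugurag/ → giikuiteodugorag.
Rule 2 (intervocalic voicing): /k/ is a voiceless stop between vowels /i/ and /u/, so it voices to [g]. /t/ is a voiceless stop between vowels /i/ and /e/, so it voices to [d]. /giikuiteodugorag/ → giiguideodugorag.
Rule 3 (intervocalic spirantization): /d/ is a stop between vowels /i/ and /e/, so it spirantizes to the fricative [z]. /d/ is a stop between vowels /o/ and /u/, so it spirantizes to the fricative [z]. /giiguideodugorag/ → giiguizeozugorag.
Rule 4 (final devoicing): /g/ is a voiced obstruent in word-final position, so it devoices to [k]. /giiguizeozugorag/ → giiguizeozugorak.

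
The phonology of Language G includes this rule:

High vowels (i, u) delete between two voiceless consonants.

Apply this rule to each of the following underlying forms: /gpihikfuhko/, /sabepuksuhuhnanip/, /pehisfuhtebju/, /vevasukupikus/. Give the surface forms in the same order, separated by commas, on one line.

/gpihikfuhko/: /i/ is a high vowel flanked by voiceless consonants /p/ and /h/, so it deletes. /i/ is a high vowel flanked by voiceless consonants /h/ and /k/, so it deletes. /u/ is a high vowel flanked by voiceless consonants /f/ and /h/, so it deletes. → [gphkfhko].
/sabepuksuhuhnanip/: /u/ is a high vowel flanked by voiceless consonants /p/ and /k/, so it deletes. /u/ is a high vowel flanked by voiceless consonants /s/ and /h/, so it deletes. /u/ is a high vowel flanked by voiceless consonants /h/ and /h/, so it deletes. → [sabepkshhnanip].
/pehisfuhtebju/: /i/ is a high vowel flanked by voiceless consonants /h/ and /s/, so it deletes. /u/ is a high vowel flanked by voiceless consonants /f/ and /h/, so it deletes. → [pehsfhtebju].
/vevasukupikus/: /u/ is a high vowel flanked by voiceless consonants /s/ and /k/, so it deletes. /u/ is a high vowel flanked by voiceless consonants /k/ and /p/, so it deletes. /i/ is a high vowel flanked by voiceless consonants /p/ and /k/, so it deletes. /u/ is a high vowel flanked by voiceless consonants /k/ and /s/, so it deletes. → [vevaskpks].

gphkfhko, sabepkshhnanip, pehsfhtebju, vevaskpks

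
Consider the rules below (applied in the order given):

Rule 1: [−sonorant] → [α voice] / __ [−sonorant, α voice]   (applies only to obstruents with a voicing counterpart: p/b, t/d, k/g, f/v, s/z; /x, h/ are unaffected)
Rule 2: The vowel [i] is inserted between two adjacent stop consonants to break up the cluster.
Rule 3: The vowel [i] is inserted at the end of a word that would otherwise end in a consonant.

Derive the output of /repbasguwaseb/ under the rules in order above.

rebibazguwasebi

Rule 1 (regressive voicing assimilation): /p/ precedes the voiced obstruent /b/, so it voices to [b] by assimilation. /s/ precedes the voiced obstruent /g/, so it voices to [z] by assimilation. /repbasguwaseb/ → rebbazguwaseb.
Rule 2 (stop-cluster i-epenthesis): /b/ and /b/ form a stop–stop cluster, so [i] is inserted between them. /rebbazguwaseb/ → rebibazguwaseb.
Rule 3 (final i-epenthesis): the form ends in the consonant /b/, so [i] is inserted word-finally. /rebibazguwaseb/ → rebibazguwasebi.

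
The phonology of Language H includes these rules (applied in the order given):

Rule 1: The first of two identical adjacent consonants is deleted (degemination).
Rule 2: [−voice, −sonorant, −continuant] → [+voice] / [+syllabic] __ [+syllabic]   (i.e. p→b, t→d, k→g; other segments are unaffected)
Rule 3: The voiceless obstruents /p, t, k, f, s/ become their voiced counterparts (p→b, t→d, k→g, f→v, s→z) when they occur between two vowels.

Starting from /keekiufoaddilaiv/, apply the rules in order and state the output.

Rule 1 (degemination): /dd/ is a geminate; the first /d/ deletes. /keekiufoaddilaiv/ → keekiufoadilaiv.
Rule 2 (intervocalic voicing): /k/ is a voiceless stop between vowels /e/ and /i/, so it voices to [g]. /keekiufoadilaiv/ → keegiufoadilaiv.
Rule 3 (intervocalic voicing): /f/ is a voiceless obstruent between vowels /u/ and /o/, so it voices to [v]. /keegiufoadilaiv/ → keegiuvoadilaiv.

keegiuvoadilaiv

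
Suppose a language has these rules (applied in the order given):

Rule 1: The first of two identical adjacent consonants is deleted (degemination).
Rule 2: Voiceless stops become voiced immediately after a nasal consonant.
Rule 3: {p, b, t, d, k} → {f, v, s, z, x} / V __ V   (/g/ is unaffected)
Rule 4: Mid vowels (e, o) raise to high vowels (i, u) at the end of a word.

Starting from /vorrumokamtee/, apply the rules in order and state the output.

Rule 1 (degemination): /rr/ is a geminate; the first /r/ deletes. /vorrumokamtee/ → vorumokamtee.
Rule 2 (post-nasal voicing): /t/ is a voiceless stop immediately after the nasal /m/, so it voices to [d]. /vorumokamtee/ → vorumokamdee.
Rule 3 (intervocalic spirantization): /k/ is a stop between vowels /o/ and /a/, so it spirantizes to the fricative [x]. /vorumokamdee/ → vorumoxamdee.
Rule 4 (final vowel raising): /e/ is a mid vowel in word-final position, so it raises to [i]. /vorumoxamdee/ → vorumoxamdei.

vorumoxamdei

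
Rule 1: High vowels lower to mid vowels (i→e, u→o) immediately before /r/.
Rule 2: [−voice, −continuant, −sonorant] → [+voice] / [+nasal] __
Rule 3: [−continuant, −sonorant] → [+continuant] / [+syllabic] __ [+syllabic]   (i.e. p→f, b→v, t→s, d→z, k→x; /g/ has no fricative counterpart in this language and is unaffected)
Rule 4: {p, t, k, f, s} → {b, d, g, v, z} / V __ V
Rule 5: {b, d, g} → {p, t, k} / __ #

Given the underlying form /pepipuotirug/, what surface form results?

pevivuozeruk

Rule 1 (pre-rhotic lowering): /i/ is a high vowel immediately before /r/, so it lowers to [e]. /pepipuotirug/ → pepipuoterug.
Rule 2 (post-nasal voicing): no segment meets the environment; /pepipuoterug/ is unchanged.
Rule 3 (intervocalic spirantization): /p/ is a stop between vowels /e/ and /i/, so it spirantizes to the fricative [f]. /p/ is a stop between vowels /i/ and /u/, so it spirantizes to the fricative [f]. /t/ is a stop between vowels /o/ and /e/, so it spirantizes to the fricative [s]. /pepipuoterug/ → pefifuoserug.
Rule 4 (intervocalic voicing): /f/ is a voiceless obstruent between vowels /e/ and /i/, so it voices to [v]. /f/ is a voiceless obstruent between vowels /i/ and /u/, so it voices to [v]. /s/ is a voiceless obstruent between vowels /o/ and /e/, so it voices to [z]. /pefifuoserug/ → pevivuozerug.
Rule 5 (final devoicing): /g/ is a voiced stop in word-final position, so it devoices to [k]. /pevivuozerug/ → pevivuozeruk.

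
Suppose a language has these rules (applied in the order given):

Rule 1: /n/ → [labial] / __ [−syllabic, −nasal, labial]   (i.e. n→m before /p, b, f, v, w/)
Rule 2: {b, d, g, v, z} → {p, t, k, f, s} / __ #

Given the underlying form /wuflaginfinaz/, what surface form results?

wuflagimfinas

Rule 1 (nasal place assimilation): /n/ precedes the labial consonant /f/, so it assimilates in place to [m]. /wuflaginfinaz/ → wuflagimfinaz.
Rule 2 (final devoicing): /z/ is a voiced obstruent in word-final position, so it devoices to [s]. /wuflagimfinaz/ → wuflagimfinas.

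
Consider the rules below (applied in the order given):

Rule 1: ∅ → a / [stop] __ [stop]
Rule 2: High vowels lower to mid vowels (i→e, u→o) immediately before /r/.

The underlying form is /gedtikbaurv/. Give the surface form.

Rule 1 (stop-cluster a-epenthesis): /d/ and /t/ form a stop–stop cluster, so [a] is inserted between them. /k/ and /b/ form a stop–stop cluster, so [a] is inserted between them. /gedtikbaurv/ → gedatikabaurv.
Rule 2 (pre-rhotic lowering): /u/ is a high vowel immediately before /r/, so it lowers to [o]. /gedatikabaurv/ → gedatikabaorv.

gedatikabaorv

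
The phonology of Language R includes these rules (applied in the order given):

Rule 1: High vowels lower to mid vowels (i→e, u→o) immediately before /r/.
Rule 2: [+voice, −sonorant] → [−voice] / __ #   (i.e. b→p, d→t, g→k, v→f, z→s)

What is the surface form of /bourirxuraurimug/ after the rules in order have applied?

Rule 1 (pre-rhotic lowering): /u/ is a high vowel immediately before /r/, so it lowers to [o]. /i/ is a high vowel immediately before /r/, so it lowers to [e]. /u/ is a high vowel immediately before /r/, so it lowers to [o]. /u/ is a high vowel immediately before /r/, so it lowers to [o]. /bourirxuraurimug/ → boorerxoraorimug.
Rule 2 (final devoicing): /g/ is a voiced obstruent in word-final position, so it devoices to [k]. /boorerxoraorimug/ → boorerxoraorimuk.

boorerxoraorimuk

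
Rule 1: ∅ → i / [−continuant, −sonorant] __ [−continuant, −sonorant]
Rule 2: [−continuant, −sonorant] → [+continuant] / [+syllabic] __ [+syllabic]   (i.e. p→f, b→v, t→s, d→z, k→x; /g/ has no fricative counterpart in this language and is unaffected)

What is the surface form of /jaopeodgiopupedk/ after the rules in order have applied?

jaofeozigiofufezik

Rule 1 (stop-cluster i-epenthesis): /d/ and /g/ form a stop–stop cluster, so [i] is inserted between them. /d/ and /k/ form a stop–stop cluster, so [i] is inserted between them. /jaopeodgiopupedk/ → jaopeodigiopupedik.
Rule 2 (intervocalic spirantization): /p/ is a stop between vowels /o/ and /e/, so it spirantizes to the fricative [f]. /d/ is a stop between vowels /o/ and /i/, so it spirantizes to the fricative [z]. /p/ is a stop between vowels /o/ and /u/, so it spirantizes to the fricative [f]. /p/ is a stop between vowels /u/ and /e/, so it spirantizes to the fricative [f]. /d/ is a stop between vowels /e/ and /i/, so it spirantizes to the fricative [z]. /jaopeodigiopupedik/ → jaofeozigiofufezik.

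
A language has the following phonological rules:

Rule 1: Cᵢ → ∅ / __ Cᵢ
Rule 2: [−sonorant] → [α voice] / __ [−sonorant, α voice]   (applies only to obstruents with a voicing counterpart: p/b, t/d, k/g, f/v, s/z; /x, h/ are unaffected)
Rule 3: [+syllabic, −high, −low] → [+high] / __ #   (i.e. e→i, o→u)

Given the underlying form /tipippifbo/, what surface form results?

tipipivbu

Rule 1 (degemination): /pp/ is a geminate; the first /p/ deletes. /tipippifbo/ → tipipifbo.
Rule 2 (regressive voicing assimilation): /f/ precedes the voiced obstruent /b/, so it voices to [v] by assimilation. /tipipifbo/ → tipipivbo.
Rule 3 (final vowel raising): /o/ is a mid vowel in word-final position, so it raises to [u]. /tipipivbo/ → tipipivbu.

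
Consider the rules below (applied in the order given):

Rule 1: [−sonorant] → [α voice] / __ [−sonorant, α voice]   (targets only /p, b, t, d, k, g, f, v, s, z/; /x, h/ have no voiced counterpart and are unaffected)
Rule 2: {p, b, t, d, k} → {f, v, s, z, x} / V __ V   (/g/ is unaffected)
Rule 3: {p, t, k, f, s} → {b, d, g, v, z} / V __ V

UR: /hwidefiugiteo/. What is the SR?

hwizeviugizeo

Rule 1 (regressive voicing assimilation): no segment meets the environment; /hwidefiugiteo/ is unchanged.
Rule 2 (intervocalic spirantization): /d/ is a stop between vowels /i/ and /e/, so it spirantizes to the fricative [z]. /t/ is a stop between vowels /i/ and /e/, so it spirantizes to the fricative [s]. /hwidefiugiteo/ → hwizefiugiseo.
Rule 3 (intervocalic voicing): /f/ is a voiceless obstruent between vowels /e/ and /i/, so it voices to [v]. /s/ is a voiceless obstruent between vowels /i/ and /e/, so it voices to [z]. /hwizefiugiseo/ → hwizeviugizeo.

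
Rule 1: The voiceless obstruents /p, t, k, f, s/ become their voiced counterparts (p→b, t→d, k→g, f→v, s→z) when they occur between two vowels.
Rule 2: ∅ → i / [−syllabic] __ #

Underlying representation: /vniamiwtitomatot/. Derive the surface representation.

Rule 1 (intervocalic voicing): /t/ is a voiceless obstruent between vowels /i/ and /o/, so it voices to [d]. /t/ is a voiceless obstruent between vowels /a/ and /o/, so it voices to [d]. /vniamiwtitomatot/ → vniamiwtidomadot.
Rule 2 (final i-epenthesis): the form ends in the consonant /t/, so [i] is inserted word-finally. /vniamiwtidomadot/ → vniamiwtidomadoti.

vniamiwtidomadoti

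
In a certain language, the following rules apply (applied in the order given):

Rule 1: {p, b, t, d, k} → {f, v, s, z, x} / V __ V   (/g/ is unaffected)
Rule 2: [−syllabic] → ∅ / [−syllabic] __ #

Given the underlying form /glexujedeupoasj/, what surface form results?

Rule 1 (intervocalic spirantization): /d/ is a stop between vowels /e/ and /e/, so it spirantizes to the fricative [z]. /p/ is a stop between vowels /u/ and /o/, so it spirantizes to the fricative [f]. /glexujedeupoasj/ → glexujezeufoasj.
Rule 2 (final cluster simplification): /j/ is the second consonant of a word-final cluster /sj/, so it deletes. /glexujezeufoasj/ → glexujezeufoas.

glexujezeufoas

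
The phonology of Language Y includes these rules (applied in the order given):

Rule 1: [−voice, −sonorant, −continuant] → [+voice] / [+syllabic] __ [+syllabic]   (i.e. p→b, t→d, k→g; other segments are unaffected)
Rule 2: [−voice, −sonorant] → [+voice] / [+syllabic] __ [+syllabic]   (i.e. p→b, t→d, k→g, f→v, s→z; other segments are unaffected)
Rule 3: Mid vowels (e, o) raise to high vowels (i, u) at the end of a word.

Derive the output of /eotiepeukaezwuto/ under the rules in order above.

eodiebeugaezwudu

Rule 1 (intervocalic voicing): /t/ is a voiceless stop between vowels /o/ and /i/, so it voices to [d]. /p/ is a voiceless stop between vowels /e/ and /e/, so it voices to [b]. /k/ is a voiceless stop between vowels /u/ and /a/, so it voices to [g]. /t/ is a voiceless stop between vowels /u/ and /o/, so it voices to [d]. /eotiepeukaezwuto/ → eodiebeugaezwudo.
Rule 2 (intervocalic voicing): no segment meets the environment; /eodiebeugaezwudo/ is unchanged.
Rule 3 (final vowel raising): /o/ is a mid vowel in word-final position, so it raises to [u]. /eodiebeugaezwudo/ → eodiebeugaezwudu.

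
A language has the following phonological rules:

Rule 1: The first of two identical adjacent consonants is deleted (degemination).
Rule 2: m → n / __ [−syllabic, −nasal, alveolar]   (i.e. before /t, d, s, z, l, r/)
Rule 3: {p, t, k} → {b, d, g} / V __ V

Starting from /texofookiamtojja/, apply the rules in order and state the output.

texofoogiantoja

Rule 1 (degemination): /jj/ is a geminate; the first /j/ deletes. /texofookiamtojja/ → texofookiamtoja.
Rule 2 (nasal place assimilation): /m/ precedes the alveolar consonant /t/, so it assimilates in place to [n]. /texofookiamtoja/ → texofookiantoja.
Rule 3 (intervocalic voicing): /k/ is a voiceless stop between vowels /o/ and /i/, so it voices to [g]. /texofookiantoja/ → texofoogiantoja.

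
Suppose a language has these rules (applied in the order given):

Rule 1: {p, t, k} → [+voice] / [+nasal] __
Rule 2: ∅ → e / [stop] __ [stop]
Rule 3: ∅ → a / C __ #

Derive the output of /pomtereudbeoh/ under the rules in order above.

Rule 1 (post-nasal voicing): /t/ is a voiceless stop immediately after the nasal /m/, so it voices to [d]. /pomtereudbeoh/ → pomdereudbeoh.
Rule 2 (stop-cluster e-epenthesis): /d/ and /b/ form a stop–stop cluster, so [e] is inserted between them. /pomdereudbeoh/ → pomdereudebeoh.
Rule 3 (final a-epenthesis): the form ends in the consonant /h/, so [a] is inserted word-finally. /pomdereudebeoh/ → pomdereudebeoha.

pomdereudebeoha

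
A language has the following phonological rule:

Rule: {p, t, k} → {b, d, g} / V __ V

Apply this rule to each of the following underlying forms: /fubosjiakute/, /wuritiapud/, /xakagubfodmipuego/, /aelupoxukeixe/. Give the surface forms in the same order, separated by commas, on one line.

/fubosjiakute/: /k/ is a voiceless stop between vowels /a/ and /u/, so it voices to [g]. /t/ is a voiceless stop between vowels /u/ and /e/, so it voices to [d]. → [fubosjiagude].
/wuritiapud/: /t/ is a voiceless stop between vowels /i/ and /i/, so it voices to [d]. /p/ is a voiceless stop between vowels /a/ and /u/, so it voices to [b]. → [wuridiabud].
/xakagubfodmipuego/: /k/ is a voiceless stop between vowels /a/ and /a/, so it voices to [g]. /p/ is a voiceless stop between vowels /i/ and /u/, so it voices to [b]. → [xagagubfodmibuego].
/aelupoxukeixe/: /p/ is a voiceless stop between vowels /u/ and /o/, so it voices to [b]. /k/ is a voiceless stop between vowels /u/ and /e/, so it voices to [g]. → [aeluboxugeixe].

fubosjiagude, wuridiabud, xagagubfodmibuego, aeluboxugeixe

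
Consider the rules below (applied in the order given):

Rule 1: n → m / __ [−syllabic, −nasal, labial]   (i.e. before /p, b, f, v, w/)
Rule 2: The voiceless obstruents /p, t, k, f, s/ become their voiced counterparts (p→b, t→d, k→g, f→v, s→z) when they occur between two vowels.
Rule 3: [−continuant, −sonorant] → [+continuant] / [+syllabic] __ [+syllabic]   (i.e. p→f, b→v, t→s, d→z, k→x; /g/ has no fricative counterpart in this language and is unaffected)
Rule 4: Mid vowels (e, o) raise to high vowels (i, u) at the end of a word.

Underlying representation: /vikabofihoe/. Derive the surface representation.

vigavovihoi

Rule 1 (nasal place assimilation): no segment meets the environment; /vikabofihoe/ is unchanged.
Rule 2 (intervocalic voicing): /k/ is a voiceless obstruent between vowels /i/ and /a/, so it voices to [g]. /f/ is a voiceless obstruent between vowels /o/ and /i/, so it voices to [v]. /vikabofihoe/ → vigabovihoe.
Rule 3 (intervocalic spirantization): /b/ is a stop between vowels /a/ and /o/, so it spirantizes to the fricative [v]. /vigabovihoe/ → vigavovihoe.
Rule 4 (final vowel raising): /e/ is a mid vowel in word-final position, so it raises to [i]. /vigavovihoe/ → vigavovihoi.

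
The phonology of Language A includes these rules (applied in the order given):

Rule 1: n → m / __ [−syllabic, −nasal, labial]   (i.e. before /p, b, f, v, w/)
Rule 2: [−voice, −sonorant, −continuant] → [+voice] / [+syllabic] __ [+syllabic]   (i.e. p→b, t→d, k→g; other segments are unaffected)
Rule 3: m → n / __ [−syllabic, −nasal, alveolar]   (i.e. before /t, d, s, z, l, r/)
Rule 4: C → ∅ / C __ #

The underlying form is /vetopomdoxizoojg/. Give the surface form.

vedobondoxizooj

Rule 1 (nasal place assimilation): no segment meets the environment; /vetopomdoxizoojg/ is unchanged.
Rule 2 (intervocalic voicing): /t/ is a voiceless stop between vowels /e/ and /o/, so it voices to [d]. /p/ is a voiceless stop between vowels /o/ and /o/, so it voices to [b]. /vetopomdoxizoojg/ → vedobomdoxizoojg.
Rule 3 (nasal place assimilation): /m/ precedes the alveolar consonant /d/, so it assimilates in place to [n]. /vedobomdoxizoojg/ → vedobondoxizoojg.
Rule 4 (final cluster simplification): /g/ is the second consonant of a word-final cluster /jg/, so it deletes. /vedobondoxizoojg/ → vedobondoxizooj.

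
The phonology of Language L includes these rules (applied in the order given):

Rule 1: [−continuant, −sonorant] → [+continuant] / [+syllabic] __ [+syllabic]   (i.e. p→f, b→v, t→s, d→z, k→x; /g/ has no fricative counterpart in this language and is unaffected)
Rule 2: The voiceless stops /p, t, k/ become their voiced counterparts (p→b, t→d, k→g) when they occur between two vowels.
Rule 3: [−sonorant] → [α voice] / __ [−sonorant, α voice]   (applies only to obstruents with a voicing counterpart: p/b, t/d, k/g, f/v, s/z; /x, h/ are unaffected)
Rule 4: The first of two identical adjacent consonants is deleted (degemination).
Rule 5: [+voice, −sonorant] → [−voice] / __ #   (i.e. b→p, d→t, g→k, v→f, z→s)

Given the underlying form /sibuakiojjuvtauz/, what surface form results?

Rule 1 (intervocalic spirantization): /b/ is a stop between vowels /i/ and /u/, so it spirantizes to the fricative [v]. /k/ is a stop between vowels /a/ and /i/, so it spirantizes to the fricative [x]. /sibuakiojjuvtauz/ → sivuaxiojjuvtauz.
Rule 2 (intervocalic voicing): no segment meets the environment; /sivuaxiojjuvtauz/ is unchanged.
Rule 3 (regressive voicing assimilation): /v/ precedes the voiceless obstruent /t/, so it devoices to [f] by assimilation. /sivuaxiojjuvtauz/ → sivuaxiojjuftauz.
Rule 4 (degemination): /jj/ is a geminate; the first /j/ deletes. /sivuaxiojjuftauz/ → sivuaxiojuftauz.
Rule 5 (final devoicing): /z/ is a voiced obstruent in word-final position, so it devoices to [s]. /sivuaxiojuftauz/ → sivuaxiojuftaus.

sivuaxiojuftaus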